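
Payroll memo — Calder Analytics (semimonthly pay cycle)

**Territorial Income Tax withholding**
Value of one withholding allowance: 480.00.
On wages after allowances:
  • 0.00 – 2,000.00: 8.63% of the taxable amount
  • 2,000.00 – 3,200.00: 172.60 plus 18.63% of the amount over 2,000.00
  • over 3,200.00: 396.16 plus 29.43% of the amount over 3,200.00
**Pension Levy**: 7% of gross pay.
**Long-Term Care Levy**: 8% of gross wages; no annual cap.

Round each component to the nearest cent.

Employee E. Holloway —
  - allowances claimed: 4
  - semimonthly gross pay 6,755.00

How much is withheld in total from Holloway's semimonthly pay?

Territorial Income Tax: taxable = 6,755.00 − 4×480.00 = 4,835.00
  396.16 + 29.43% × (4,835.00 − 3,200.00) = 396.16 + 29.43% × 1,635.00 = 877.34
Pension Levy: 7% × 6,755.00 = 472.85
Long-Term Care Levy: 8% × 6,755.00 = 540.40
Total: 877.34 + 472.85 + 540.40 = 1,890.59

1,890.59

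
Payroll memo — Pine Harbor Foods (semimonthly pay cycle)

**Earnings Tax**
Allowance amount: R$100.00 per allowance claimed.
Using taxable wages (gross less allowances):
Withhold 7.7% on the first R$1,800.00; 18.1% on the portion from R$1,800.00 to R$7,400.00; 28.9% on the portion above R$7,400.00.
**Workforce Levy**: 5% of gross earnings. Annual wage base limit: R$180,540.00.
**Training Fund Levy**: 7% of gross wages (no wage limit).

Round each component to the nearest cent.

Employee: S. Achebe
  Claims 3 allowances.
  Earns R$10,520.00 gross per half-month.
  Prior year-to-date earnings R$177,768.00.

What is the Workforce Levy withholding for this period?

R$138.60

Workforce Levy: cap R$180,540.00 − YTD R$177,768.00 = R$2,772.00 subject; 5% × R$2,772.00 = R$138.60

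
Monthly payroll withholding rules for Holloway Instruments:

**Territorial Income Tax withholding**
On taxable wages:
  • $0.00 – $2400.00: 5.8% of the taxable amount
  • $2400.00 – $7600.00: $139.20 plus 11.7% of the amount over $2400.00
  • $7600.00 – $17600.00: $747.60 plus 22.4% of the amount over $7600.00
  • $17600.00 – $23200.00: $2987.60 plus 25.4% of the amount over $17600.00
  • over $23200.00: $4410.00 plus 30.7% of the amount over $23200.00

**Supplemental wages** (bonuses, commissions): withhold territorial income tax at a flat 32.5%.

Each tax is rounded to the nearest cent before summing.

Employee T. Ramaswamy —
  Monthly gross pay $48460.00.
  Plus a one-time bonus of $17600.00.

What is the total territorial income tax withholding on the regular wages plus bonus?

Territorial Income Tax: taxable = $48460.00
  $4410.00 + 30.7% × ($48460.00 − $23200.00) = $4410.00 + 30.7% × $25260.00 = $12164.82
Supplemental (32.5% flat on bonus): 32.5% × $17600.00 = $5720.00
Total territorial income tax: $12164.82 + $5720.00 = $17884.82

$17884.82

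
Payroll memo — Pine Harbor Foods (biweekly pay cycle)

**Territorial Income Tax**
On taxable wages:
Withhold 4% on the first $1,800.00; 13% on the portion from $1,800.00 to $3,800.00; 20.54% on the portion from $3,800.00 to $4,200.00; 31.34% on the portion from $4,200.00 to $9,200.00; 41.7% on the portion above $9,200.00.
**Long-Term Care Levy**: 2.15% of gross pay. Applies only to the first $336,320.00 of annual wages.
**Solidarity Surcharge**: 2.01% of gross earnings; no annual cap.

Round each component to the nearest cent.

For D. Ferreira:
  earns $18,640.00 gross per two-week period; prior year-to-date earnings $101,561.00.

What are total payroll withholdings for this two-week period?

Territorial Income Tax: taxable = $18,640.00
  $1,981.16 + 41.7% × ($18,640.00 − $9,200.00) = $1,981.16 + 41.7% × $9,440.00 = $5,917.64
Long-Term Care Levy: 2.15% × $18,640.00 = $400.76
Solidarity Surcharge: 2.01% × $18,640.00 = $374.66
Total: $5,917.64 + $400.76 + $374.66 = $6,693.06

$6,693.06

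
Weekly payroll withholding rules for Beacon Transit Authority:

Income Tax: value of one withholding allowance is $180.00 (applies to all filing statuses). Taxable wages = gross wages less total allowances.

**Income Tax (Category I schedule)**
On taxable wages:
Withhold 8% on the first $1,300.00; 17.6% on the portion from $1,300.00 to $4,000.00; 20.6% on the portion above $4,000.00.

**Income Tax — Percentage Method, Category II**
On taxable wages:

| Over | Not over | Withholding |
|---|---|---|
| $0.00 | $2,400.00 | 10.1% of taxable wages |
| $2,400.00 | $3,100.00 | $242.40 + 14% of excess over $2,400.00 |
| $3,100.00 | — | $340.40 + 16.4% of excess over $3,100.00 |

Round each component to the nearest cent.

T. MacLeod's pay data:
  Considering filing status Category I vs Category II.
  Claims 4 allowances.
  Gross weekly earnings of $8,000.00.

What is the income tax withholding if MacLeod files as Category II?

$1,025.92

Income Tax (Category II): taxable = $8,000.00 − 4×$180.00 = $7,280.00
  $340.40 + 16.4% × ($7,280.00 − $3,100.00) = $340.40 + 16.4% × $4,180.00 = $1,025.92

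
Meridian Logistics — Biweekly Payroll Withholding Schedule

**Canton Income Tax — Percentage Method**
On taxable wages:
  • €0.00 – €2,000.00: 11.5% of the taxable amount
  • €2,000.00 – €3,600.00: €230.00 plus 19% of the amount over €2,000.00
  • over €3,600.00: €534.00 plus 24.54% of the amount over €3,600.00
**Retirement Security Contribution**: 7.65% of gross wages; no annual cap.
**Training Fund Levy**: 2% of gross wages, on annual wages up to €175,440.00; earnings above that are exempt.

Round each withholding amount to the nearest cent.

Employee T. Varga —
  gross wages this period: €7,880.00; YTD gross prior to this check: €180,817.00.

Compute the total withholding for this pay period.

€2,187.13

Canton Income Tax: taxable = €7,880.00
  €534.00 + 24.54% × (€7,880.00 − €3,600.00) = €534.00 + 24.54% × €4,280.00 = €1,584.31
Retirement Security Contribution: 7.65% × €7,880.00 = €602.82
Training Fund Levy: YTD €180,817.00 ≥ cap €175,440.00 → €0.00
Total: €1,584.31 + €602.82 + €0.00 = €2,187.13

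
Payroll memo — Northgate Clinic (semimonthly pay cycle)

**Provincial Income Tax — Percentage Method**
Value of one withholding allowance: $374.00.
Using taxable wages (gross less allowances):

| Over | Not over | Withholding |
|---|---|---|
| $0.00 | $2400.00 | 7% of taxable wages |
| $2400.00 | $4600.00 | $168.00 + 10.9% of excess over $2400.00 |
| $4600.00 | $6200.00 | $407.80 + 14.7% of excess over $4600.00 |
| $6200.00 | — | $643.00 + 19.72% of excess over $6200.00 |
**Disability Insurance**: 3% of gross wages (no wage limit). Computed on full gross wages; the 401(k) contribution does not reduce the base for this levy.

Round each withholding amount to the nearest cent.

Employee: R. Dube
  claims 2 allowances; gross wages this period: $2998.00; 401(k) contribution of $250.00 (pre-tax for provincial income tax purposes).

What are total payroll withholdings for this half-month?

$229.94

Provincial Income Tax: taxable = $2998.00 − $250.00 − 2×$374.00 = $2000.00
  7% × $2000.00 = $140.00
Disability Insurance: 3% × $2998.00 = $89.94
Total: $140.00 + $89.94 = $229.94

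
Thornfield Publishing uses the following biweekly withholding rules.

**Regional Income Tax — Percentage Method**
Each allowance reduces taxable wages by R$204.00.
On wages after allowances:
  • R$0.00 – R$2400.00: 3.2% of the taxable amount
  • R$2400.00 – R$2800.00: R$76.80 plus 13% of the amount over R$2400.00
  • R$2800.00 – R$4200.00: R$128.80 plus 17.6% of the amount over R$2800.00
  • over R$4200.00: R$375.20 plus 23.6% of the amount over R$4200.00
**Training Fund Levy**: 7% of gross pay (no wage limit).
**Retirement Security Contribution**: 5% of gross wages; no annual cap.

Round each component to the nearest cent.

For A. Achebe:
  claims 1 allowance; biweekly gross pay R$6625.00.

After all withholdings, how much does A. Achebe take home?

Regional Income Tax: taxable = R$6625.00 − 1×R$204.00 = R$6421.00
  R$375.20 + 23.6% × (R$6421.00 − R$4200.00) = R$375.20 + 23.6% × R$2221.00 = R$899.36
Training Fund Levy: 7% × R$6625.00 = R$463.75
Retirement Security Contribution: 5% × R$6625.00 = R$331.25
Total withheld: R$899.36 + R$463.75 + R$331.25 = R$1694.36
Net pay: R$6625.00 − R$1694.36 = R$4930.64

R$4930.64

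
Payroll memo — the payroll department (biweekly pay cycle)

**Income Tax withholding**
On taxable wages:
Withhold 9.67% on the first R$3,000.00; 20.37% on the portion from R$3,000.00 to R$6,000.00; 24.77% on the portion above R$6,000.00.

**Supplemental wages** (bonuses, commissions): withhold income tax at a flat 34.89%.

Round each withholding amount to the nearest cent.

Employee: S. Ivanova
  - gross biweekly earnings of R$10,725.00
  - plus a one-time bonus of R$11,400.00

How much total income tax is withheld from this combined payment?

R$6,049.04

Income Tax: taxable = R$10,725.00
  R$901.20 + 24.77% × (R$10,725.00 − R$6,000.00) = R$901.20 + 24.77% × R$4,725.00 = R$2,071.58
Supplemental (34.89% flat on bonus): 34.89% × R$11,400.00 = R$3,977.46
Total income tax: R$2,071.58 + R$3,977.46 = R$6,049.04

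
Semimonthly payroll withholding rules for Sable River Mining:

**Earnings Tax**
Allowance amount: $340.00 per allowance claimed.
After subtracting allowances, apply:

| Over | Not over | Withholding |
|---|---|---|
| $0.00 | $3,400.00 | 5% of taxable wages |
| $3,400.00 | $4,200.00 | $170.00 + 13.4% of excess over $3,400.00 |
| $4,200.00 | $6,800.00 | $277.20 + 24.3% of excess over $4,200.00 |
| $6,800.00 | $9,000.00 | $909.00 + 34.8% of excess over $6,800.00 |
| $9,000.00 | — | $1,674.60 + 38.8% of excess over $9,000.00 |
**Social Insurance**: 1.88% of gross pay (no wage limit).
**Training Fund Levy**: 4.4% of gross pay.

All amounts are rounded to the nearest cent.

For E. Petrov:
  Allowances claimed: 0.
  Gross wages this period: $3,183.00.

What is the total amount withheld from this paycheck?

Earnings Tax: taxable = $3,183.00
  5% × $3,183.00 = $159.15
Social Insurance: 1.88% × $3,183.00 = $59.84
Training Fund Levy: 4.4% × $3,183.00 = $140.05
Total: $159.15 + $59.84 + $140.05 = $359.04

$359.04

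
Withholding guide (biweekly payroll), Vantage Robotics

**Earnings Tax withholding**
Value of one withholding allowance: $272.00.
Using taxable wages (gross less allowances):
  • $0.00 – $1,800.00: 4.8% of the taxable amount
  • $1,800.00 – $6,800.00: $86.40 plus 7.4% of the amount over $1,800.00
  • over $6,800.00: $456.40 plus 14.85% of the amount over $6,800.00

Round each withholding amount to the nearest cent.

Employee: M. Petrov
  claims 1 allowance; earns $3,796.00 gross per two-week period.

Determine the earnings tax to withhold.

Earnings Tax: taxable = $3,796.00 − 1×$272.00 = $3,524.00
  $86.40 + 7.4% × ($3,524.00 − $1,800.00) = $86.40 + 7.4% × $1,724.00 = $213.98

$213.98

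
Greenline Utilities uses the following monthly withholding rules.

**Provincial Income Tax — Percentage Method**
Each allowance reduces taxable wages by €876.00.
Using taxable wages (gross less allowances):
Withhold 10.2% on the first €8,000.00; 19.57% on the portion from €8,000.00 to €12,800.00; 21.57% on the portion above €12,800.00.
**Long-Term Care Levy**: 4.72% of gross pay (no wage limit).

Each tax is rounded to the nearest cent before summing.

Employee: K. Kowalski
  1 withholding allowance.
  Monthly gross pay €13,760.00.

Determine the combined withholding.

€2,422.95

Provincial Income Tax: taxable = €13,760.00 − 1×€876.00 = €12,884.00
  €1,755.36 + 21.57% × (€12,884.00 − €12,800.00) = €1,755.36 + 21.57% × €84.00 = €1,773.48
Long-Term Care Levy: 4.72% × €13,760.00 = €649.47
Total: €1,773.48 + €649.47 = €2,422.95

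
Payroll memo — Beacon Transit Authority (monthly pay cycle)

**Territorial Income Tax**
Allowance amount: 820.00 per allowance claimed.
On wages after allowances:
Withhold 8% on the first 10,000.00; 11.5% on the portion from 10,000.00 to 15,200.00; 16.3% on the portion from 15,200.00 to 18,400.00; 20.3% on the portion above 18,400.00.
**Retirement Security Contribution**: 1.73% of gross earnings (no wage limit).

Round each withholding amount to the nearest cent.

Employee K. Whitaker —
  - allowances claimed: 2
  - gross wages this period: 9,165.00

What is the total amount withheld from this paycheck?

760.55

Territorial Income Tax: taxable = 9,165.00 − 2×820.00 = 7,525.00
  8% × 7,525.00 = 602.00
Retirement Security Contribution: 1.73% × 9,165.00 = 158.55
Total: 602.00 + 158.55 = 760.55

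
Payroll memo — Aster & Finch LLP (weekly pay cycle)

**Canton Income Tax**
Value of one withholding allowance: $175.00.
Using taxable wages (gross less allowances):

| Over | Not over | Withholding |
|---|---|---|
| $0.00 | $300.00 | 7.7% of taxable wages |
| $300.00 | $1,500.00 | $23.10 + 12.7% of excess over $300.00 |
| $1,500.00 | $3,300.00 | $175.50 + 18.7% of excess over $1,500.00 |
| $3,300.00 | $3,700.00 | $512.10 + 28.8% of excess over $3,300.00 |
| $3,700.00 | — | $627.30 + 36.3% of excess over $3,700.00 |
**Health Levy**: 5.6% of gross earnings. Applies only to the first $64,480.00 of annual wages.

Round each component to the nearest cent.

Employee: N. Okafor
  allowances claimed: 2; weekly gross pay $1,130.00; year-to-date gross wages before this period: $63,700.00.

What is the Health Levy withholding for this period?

Health Levy: cap $64,480.00 − YTD $63,700.00 = $780.00 subject; 5.6% × $780.00 = $43.68

$43.68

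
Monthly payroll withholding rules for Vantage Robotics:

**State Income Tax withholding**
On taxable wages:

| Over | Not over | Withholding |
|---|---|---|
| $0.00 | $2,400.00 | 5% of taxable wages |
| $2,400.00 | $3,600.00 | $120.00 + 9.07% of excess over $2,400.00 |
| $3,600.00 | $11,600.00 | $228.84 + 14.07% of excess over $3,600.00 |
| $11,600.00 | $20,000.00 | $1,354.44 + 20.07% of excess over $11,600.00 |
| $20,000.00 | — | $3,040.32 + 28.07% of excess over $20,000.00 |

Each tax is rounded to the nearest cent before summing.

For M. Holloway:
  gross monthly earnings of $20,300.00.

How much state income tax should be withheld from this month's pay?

State Income Tax: taxable = $20,300.00
  $3,040.32 + 28.07% × ($20,300.00 − $20,000.00) = $3,040.32 + 28.07% × $300.00 = $3,124.53

$3,124.53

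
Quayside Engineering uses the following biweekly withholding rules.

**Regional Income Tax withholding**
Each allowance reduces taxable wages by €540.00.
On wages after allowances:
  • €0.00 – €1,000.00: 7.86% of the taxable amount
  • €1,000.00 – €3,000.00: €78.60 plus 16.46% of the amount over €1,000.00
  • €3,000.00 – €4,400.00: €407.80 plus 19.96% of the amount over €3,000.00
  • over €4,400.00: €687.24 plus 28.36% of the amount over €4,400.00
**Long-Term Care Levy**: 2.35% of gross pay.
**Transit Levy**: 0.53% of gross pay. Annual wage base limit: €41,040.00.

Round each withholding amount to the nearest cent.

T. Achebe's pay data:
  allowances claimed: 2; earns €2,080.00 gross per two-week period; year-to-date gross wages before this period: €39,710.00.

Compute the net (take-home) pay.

€1,945.47

Regional Income Tax: taxable = €2,080.00 − 2×€540.00 = €1,000.00
  7.86% × €1,000.00 = €78.60
Long-Term Care Levy: 2.35% × €2,080.00 = €48.88
Transit Levy: cap €41,040.00 − YTD €39,710.00 = €1,330.00 subject; 0.53% × €1,330.00 = €7.05
Total withheld: €78.60 + €48.88 + €7.05 = €134.53
Net pay: €2,080.00 − €134.53 = €1,945.47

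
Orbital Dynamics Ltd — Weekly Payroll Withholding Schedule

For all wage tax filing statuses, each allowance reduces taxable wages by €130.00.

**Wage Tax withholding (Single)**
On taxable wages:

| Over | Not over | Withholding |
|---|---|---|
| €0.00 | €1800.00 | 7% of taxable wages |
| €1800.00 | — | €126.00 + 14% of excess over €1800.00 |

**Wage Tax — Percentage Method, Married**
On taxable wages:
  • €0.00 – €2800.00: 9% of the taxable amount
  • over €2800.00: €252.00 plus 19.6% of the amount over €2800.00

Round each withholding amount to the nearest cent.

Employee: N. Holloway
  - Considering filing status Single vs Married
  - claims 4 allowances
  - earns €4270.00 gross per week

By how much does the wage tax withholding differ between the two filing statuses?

€39.20

Wage Tax (Single): taxable = €4270.00 − 4×€130.00 = €3750.00
  €126.00 + 14% × (€3750.00 − €1800.00) = €126.00 + 14% × €1950.00 = €399.00
Wage Tax (Married): taxable = €4270.00 − 4×€130.00 = €3750.00
  €252.00 + 19.6% × (€3750.00 − €2800.00) = €252.00 + 19.6% × €950.00 = €438.20
Difference: |€399.00 − €438.20| = €39.20 (higher under Married)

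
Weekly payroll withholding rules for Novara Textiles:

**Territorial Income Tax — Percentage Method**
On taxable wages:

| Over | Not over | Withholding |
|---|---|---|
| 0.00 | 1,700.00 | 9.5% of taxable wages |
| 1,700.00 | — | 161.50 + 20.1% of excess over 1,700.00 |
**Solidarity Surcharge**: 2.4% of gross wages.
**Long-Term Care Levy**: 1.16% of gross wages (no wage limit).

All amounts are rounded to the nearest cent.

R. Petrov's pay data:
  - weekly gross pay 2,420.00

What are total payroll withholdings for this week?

392.37

Territorial Income Tax: taxable = 2,420.00
  161.50 + 20.1% × (2,420.00 − 1,700.00) = 161.50 + 20.1% × 720.00 = 306.22
Solidarity Surcharge: 2.4% × 2,420.00 = 58.08
Long-Term Care Levy: 1.16% × 2,420.00 = 28.07
Total: 306.22 + 58.08 + 28.07 = 392.37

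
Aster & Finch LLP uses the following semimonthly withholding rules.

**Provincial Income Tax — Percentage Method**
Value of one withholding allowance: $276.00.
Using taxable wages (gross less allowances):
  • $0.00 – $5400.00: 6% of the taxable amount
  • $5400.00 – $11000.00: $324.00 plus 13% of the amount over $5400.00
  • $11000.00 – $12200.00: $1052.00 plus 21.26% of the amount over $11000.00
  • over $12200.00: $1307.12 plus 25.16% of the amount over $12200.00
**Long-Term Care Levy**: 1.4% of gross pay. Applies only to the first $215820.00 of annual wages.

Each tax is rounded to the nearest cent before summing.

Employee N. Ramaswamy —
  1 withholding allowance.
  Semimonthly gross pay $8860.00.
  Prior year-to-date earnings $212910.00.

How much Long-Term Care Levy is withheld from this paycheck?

$40.74

Long-Term Care Levy: cap $215820.00 − YTD $212910.00 = $2910.00 subject; 1.4% × $2910.00 = $40.74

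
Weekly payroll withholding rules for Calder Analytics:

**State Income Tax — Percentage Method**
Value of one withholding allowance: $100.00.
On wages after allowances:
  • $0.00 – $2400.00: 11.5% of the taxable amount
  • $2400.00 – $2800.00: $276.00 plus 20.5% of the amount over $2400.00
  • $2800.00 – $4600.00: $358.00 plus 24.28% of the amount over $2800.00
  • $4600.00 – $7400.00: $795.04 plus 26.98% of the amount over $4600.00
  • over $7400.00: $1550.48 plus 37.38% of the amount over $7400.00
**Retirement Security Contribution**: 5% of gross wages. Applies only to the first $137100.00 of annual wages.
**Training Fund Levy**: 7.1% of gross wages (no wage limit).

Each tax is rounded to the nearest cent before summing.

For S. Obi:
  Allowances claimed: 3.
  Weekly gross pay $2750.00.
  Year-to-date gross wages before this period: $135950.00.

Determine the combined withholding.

State Income Tax: taxable = $2750.00 − 3×$100.00 = $2450.00
  $276.00 + 20.5% × ($2450.00 − $2400.00) = $276.00 + 20.5% × $50.00 = $286.25
Retirement Security Contribution: cap $137100.00 − YTD $135950.00 = $1150.00 subject; 5% × $1150.00 = $57.50
Training Fund Levy: 7.1% × $2750.00 = $195.25
Total: $286.25 + $57.50 + $195.25 = $539.00

$539.00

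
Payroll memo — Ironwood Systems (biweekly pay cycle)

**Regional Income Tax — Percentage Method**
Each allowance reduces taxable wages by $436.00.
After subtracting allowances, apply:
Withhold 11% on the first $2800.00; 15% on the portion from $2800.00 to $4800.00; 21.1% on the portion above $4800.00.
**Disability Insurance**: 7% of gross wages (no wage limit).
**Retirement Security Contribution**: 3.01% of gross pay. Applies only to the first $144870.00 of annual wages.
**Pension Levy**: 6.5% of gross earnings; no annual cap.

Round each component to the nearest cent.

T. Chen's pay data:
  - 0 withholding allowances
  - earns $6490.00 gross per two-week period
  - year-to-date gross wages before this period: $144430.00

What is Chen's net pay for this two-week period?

$4636.02

Regional Income Tax: taxable = $6490.00
  $608.00 + 21.1% × ($6490.00 − $4800.00) = $608.00 + 21.1% × $1690.00 = $964.59
Disability Insurance: 7% × $6490.00 = $454.30
Retirement Security Contribution: cap $144870.00 − YTD $144430.00 = $440.00 subject; 3.01% × $440.00 = $13.24
Pension Levy: 6.5% × $6490.00 = $421.85
Total withheld: $964.59 + $454.30 + $13.24 + $421.85 = $1853.98
Net pay: $6490.00 − $1853.98 = $4636.02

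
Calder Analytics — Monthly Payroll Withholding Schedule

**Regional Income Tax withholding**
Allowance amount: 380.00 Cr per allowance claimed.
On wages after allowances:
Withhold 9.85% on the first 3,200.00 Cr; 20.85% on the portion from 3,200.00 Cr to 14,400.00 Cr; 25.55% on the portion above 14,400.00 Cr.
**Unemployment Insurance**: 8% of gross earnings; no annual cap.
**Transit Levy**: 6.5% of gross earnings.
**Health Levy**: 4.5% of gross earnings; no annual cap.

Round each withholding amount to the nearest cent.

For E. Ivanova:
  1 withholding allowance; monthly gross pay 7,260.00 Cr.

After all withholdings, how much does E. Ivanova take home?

Regional Income Tax: taxable = 7,260.00 Cr − 1×380.00 Cr = 6,880.00 Cr
  315.20 Cr + 20.85% × (6,880.00 Cr − 3,200.00 Cr) = 315.20 Cr + 20.85% × 3,680.00 Cr = 1,082.48 Cr
Unemployment Insurance: 8% × 7,260.00 Cr = 580.80 Cr
Transit Levy: 6.5% × 7,260.00 Cr = 471.90 Cr
Health Levy: 4.5% × 7,260.00 Cr = 326.70 Cr
Total withheld: 1,082.48 Cr + 580.80 Cr + 471.90 Cr + 326.70 Cr = 2,461.88 Cr
Net pay: 7,260.00 Cr − 2,461.88 Cr = 4,798.12 Cr

4,798.12 Cr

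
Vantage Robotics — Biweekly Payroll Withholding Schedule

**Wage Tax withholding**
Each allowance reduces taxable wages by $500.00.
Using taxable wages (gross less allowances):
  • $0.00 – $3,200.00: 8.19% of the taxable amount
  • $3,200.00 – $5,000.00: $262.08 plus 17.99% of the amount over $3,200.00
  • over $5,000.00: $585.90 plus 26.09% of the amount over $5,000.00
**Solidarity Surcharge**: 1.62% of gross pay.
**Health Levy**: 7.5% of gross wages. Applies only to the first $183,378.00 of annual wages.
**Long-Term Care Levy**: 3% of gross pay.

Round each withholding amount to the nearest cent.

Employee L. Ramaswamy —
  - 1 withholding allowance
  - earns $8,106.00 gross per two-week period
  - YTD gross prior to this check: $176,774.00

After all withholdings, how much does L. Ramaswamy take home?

Wage Tax: taxable = $8,106.00 − 1×$500.00 = $7,606.00
  $585.90 + 26.09% × ($7,606.00 − $5,000.00) = $585.90 + 26.09% × $2,606.00 = $1,265.81
Solidarity Surcharge: 1.62% × $8,106.00 = $131.32
Health Levy: cap $183,378.00 − YTD $176,774.00 = $6,604.00 subject; 7.5% × $6,604.00 = $495.30
Long-Term Care Levy: 3% × $8,106.00 = $243.18
Total withheld: $1,265.81 + $131.32 + $495.30 + $243.18 = $2,135.61
Net pay: $8,106.00 − $2,135.61 = $5,970.39

$5,970.39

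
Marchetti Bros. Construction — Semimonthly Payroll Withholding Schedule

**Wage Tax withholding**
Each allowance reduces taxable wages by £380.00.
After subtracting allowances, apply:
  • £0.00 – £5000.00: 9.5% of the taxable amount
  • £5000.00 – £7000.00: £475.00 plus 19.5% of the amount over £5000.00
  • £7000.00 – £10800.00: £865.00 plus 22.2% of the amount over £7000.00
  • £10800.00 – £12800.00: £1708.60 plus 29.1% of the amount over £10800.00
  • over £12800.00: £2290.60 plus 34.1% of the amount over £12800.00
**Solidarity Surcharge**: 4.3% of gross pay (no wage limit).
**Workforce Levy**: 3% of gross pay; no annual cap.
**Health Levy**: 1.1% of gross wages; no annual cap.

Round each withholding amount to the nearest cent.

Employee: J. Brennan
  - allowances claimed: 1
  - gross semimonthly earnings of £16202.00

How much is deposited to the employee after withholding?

£11519.93

Wage Tax: taxable = £16202.00 − 1×£380.00 = £15822.00
  £2290.60 + 34.1% × (£15822.00 − £12800.00) = £2290.60 + 34.1% × £3022.00 = £3321.10
Solidarity Surcharge: 4.3% × £16202.00 = £696.69
Workforce Levy: 3% × £16202.00 = £486.06
Health Levy: 1.1% × £16202.00 = £178.22
Total withheld: £3321.10 + £696.69 + £486.06 + £178.22 = £4682.07
Net pay: £16202.00 − £4682.07 = £11519.93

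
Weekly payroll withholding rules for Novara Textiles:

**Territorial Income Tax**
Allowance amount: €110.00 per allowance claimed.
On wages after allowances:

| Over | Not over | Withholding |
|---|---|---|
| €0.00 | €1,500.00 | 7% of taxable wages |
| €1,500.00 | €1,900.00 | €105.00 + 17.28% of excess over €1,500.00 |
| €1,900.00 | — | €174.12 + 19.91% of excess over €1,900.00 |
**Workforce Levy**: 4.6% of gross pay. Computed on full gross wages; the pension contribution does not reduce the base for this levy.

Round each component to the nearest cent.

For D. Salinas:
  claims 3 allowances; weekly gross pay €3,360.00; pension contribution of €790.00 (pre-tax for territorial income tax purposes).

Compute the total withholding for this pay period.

€396.37

Territorial Income Tax: taxable = €3,360.00 − €790.00 − 3×€110.00 = €2,240.00
  €174.12 + 19.91% × (€2,240.00 − €1,900.00) = €174.12 + 19.91% × €340.00 = €241.81
Workforce Levy: 4.6% × €3,360.00 = €154.56
Total: €241.81 + €154.56 = €396.37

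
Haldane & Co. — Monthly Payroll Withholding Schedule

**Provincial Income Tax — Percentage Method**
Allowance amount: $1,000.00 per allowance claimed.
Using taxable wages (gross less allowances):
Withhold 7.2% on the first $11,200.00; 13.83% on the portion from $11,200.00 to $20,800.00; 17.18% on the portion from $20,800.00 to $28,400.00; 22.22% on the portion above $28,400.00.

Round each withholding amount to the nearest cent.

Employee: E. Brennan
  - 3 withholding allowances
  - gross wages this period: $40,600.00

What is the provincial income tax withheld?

$5,484.00

Provincial Income Tax: taxable = $40,600.00 − 3×$1,000.00 = $37,600.00
  $3,439.76 + 22.22% × ($37,600.00 − $28,400.00) = $3,439.76 + 22.22% × $9,200.00 = $5,484.00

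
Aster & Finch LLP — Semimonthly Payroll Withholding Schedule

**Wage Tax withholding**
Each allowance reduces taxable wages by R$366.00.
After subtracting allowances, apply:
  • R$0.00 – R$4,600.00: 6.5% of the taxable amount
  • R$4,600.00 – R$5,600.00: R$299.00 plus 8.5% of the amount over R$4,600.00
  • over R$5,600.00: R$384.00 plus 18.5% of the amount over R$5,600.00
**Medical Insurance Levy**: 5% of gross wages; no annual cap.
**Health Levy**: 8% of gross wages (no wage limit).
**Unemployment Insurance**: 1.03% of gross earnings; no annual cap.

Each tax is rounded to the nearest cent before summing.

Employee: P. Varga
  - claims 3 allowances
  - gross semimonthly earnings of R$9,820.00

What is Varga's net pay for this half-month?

R$7,480.68

Wage Tax: taxable = R$9,820.00 − 3×R$366.00 = R$8,722.00
  R$384.00 + 18.5% × (R$8,722.00 − R$5,600.00) = R$384.00 + 18.5% × R$3,122.00 = R$961.57
Medical Insurance Levy: 5% × R$9,820.00 = R$491.00
Health Levy: 8% × R$9,820.00 = R$785.60
Unemployment Insurance: 1.03% × R$9,820.00 = R$101.15
Total withheld: R$961.57 + R$491.00 + R$785.60 + R$101.15 = R$2,339.32
Net pay: R$9,820.00 − R$2,339.32 = R$7,480.68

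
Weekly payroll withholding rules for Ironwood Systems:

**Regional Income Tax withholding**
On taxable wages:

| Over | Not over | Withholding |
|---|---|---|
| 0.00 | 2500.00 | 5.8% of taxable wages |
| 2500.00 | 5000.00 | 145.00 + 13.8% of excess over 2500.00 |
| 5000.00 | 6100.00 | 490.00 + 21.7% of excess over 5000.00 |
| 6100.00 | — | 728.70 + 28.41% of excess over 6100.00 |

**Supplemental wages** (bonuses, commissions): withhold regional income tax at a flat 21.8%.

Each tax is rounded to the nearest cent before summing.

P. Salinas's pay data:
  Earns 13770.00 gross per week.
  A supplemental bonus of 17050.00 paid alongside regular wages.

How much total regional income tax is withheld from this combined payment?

Regional Income Tax: taxable = 13770.00
  728.70 + 28.41% × (13770.00 − 6100.00) = 728.70 + 28.41% × 7670.00 = 2907.75
Supplemental (21.8% flat on bonus): 21.8% × 17050.00 = 3716.90
Total regional income tax: 2907.75 + 3716.90 = 6624.65

6624.65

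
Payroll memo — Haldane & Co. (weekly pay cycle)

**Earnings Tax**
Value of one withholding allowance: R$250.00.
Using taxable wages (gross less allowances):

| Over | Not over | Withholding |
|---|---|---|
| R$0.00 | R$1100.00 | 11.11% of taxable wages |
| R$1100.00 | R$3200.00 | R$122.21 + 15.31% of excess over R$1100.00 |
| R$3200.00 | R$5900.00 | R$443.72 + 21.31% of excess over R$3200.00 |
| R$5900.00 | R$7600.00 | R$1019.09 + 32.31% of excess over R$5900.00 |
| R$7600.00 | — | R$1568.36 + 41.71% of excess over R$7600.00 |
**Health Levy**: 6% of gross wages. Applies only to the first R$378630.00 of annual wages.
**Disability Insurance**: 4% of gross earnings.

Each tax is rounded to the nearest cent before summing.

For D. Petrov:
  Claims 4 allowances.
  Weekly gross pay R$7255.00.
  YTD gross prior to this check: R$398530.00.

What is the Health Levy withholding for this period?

R$0.00

Health Levy: YTD R$398530.00 ≥ cap R$378630.00 → R$0.00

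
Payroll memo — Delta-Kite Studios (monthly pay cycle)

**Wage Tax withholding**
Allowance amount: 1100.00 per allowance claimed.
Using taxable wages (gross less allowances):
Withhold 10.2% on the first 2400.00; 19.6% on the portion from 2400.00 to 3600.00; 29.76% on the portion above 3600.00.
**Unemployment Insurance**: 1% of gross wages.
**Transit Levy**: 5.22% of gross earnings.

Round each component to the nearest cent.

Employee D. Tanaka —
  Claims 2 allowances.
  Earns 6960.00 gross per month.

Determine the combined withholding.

Wage Tax: taxable = 6960.00 − 2×1100.00 = 4760.00
  480.00 + 29.76% × (4760.00 − 3600.00) = 480.00 + 29.76% × 1160.00 = 825.22
Unemployment Insurance: 1% × 6960.00 = 69.60
Transit Levy: 5.22% × 6960.00 = 363.31
Total: 825.22 + 69.60 + 363.31 = 1258.13

1258.13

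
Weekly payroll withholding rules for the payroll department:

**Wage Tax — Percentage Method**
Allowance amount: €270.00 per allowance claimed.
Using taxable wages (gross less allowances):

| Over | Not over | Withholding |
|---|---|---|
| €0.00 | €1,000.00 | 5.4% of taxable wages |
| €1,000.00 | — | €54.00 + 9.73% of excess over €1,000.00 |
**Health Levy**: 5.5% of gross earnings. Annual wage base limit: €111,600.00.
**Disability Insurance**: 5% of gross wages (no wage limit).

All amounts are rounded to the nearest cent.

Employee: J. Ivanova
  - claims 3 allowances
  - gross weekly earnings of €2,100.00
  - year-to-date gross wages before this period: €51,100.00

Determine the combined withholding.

€302.72

Wage Tax: taxable = €2,100.00 − 3×€270.00 = €1,290.00
  €54.00 + 9.73% × (€1,290.00 − €1,000.00) = €54.00 + 9.73% × €290.00 = €82.22
Health Levy: 5.5% × €2,100.00 = €115.50
Disability Insurance: 5% × €2,100.00 = €105.00
Total: €82.22 + €115.50 + €105.00 = €302.72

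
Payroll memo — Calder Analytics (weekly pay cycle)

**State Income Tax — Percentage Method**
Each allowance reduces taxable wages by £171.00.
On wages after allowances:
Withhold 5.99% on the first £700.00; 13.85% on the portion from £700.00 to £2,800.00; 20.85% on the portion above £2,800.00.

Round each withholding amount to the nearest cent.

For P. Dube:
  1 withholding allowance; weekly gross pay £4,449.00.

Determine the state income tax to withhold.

£640.94

State Income Tax: taxable = £4,449.00 − 1×£171.00 = £4,278.00
  £332.78 + 20.85% × (£4,278.00 − £2,800.00) = £332.78 + 20.85% × £1,478.00 = £640.94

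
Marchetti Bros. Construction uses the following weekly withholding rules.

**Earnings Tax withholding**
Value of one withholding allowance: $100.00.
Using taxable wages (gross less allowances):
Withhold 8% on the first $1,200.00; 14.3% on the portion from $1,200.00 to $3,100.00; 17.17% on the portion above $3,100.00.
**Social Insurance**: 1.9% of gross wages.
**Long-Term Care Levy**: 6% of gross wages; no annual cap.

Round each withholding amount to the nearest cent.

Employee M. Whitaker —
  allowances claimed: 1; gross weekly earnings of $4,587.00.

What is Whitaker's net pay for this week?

$3,618.78

Earnings Tax: taxable = $4,587.00 − 1×$100.00 = $4,487.00
  $367.70 + 17.17% × ($4,487.00 − $3,100.00) = $367.70 + 17.17% × $1,387.00 = $605.85
Social Insurance: 1.9% × $4,587.00 = $87.15
Long-Term Care Levy: 6% × $4,587.00 = $275.22
Total withheld: $605.85 + $87.15 + $275.22 = $968.22
Net pay: $4,587.00 − $968.22 = $3,618.78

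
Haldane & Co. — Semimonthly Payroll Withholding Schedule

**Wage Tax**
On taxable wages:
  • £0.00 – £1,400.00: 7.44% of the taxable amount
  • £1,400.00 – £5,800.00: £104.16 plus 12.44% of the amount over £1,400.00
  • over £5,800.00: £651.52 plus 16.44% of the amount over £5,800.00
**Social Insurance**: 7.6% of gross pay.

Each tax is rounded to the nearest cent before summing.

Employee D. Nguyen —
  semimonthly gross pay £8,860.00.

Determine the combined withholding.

Wage Tax: taxable = £8,860.00
  £651.52 + 16.44% × (£8,860.00 − £5,800.00) = £651.52 + 16.44% × £3,060.00 = £1,154.58
Social Insurance: 7.6% × £8,860.00 = £673.36
Total: £1,154.58 + £673.36 = £1,827.94

£1,827.94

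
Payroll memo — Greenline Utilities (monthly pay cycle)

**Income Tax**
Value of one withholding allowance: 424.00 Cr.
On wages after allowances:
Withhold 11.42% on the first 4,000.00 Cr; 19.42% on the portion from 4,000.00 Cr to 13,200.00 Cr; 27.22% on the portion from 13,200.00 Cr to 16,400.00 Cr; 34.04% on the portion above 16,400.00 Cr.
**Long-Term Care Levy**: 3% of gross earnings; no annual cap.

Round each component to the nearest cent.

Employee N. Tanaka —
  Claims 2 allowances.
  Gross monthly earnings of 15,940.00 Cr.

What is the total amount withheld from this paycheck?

Income Tax: taxable = 15,940.00 Cr − 2×424.00 Cr = 15,092.00 Cr
  2,243.44 Cr + 27.22% × (15,092.00 Cr − 13,200.00 Cr) = 2,243.44 Cr + 27.22% × 1,892.00 Cr = 2,758.44 Cr
Long-Term Care Levy: 3% × 15,940.00 Cr = 478.20 Cr
Total: 2,758.44 Cr + 478.20 Cr = 3,236.64 Cr

3,236.64 Cr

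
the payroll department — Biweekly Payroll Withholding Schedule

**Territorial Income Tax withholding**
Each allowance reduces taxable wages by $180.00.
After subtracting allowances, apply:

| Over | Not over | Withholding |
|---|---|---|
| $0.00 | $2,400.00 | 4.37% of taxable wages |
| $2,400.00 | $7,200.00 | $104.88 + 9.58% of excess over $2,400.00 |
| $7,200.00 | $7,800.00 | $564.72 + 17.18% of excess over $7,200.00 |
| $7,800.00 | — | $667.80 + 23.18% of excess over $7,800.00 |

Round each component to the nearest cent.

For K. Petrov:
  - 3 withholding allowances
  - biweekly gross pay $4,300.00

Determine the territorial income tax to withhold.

$235.17

Territorial Income Tax: taxable = $4,300.00 − 3×$180.00 = $3,760.00
  $104.88 + 9.58% × ($3,760.00 − $2,400.00) = $104.88 + 9.58% × $1,360.00 = $235.17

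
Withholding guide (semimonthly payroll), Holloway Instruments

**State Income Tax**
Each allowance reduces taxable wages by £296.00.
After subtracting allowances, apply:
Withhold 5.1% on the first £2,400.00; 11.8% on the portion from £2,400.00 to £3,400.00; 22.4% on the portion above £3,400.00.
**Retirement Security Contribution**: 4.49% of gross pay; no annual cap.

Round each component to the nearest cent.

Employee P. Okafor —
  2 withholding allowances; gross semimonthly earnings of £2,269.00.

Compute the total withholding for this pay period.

£187.41

State Income Tax: taxable = £2,269.00 − 2×£296.00 = £1,677.00
  5.1% × £1,677.00 = £85.53
Retirement Security Contribution: 4.49% × £2,269.00 = £101.88
Total: £85.53 + £101.88 = £187.41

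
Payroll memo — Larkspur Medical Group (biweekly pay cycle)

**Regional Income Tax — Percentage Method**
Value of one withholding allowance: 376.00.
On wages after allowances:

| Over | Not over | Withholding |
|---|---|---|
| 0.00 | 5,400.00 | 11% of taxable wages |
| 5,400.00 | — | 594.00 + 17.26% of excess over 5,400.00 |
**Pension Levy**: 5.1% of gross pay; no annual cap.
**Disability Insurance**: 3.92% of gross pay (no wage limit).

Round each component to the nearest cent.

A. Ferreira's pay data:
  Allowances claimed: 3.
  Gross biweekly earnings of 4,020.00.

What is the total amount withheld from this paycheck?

680.72

Regional Income Tax: taxable = 4,020.00 − 3×376.00 = 2,892.00
  11% × 2,892.00 = 318.12
Pension Levy: 5.1% × 4,020.00 = 205.02
Disability Insurance: 3.92% × 4,020.00 = 157.58
Total: 318.12 + 205.02 + 157.58 = 680.72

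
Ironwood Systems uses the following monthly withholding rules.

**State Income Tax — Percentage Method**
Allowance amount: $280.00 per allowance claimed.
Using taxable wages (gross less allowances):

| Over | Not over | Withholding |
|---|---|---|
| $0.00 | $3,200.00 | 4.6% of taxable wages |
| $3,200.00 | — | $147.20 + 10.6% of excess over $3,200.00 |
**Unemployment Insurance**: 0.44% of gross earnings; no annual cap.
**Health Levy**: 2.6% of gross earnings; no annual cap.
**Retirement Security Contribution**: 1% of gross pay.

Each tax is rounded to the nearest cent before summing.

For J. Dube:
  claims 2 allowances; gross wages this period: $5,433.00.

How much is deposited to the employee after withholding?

$4,888.96

State Income Tax: taxable = $5,433.00 − 2×$280.00 = $4,873.00
  $147.20 + 10.6% × ($4,873.00 − $3,200.00) = $147.20 + 10.6% × $1,673.00 = $324.54
Unemployment Insurance: 0.44% × $5,433.00 = $23.91
Health Levy: 2.6% × $5,433.00 = $141.26
Retirement Security Contribution: 1% × $5,433.00 = $54.33
Total withheld: $324.54 + $23.91 + $141.26 + $54.33 = $544.04
Net pay: $5,433.00 − $544.04 = $4,888.96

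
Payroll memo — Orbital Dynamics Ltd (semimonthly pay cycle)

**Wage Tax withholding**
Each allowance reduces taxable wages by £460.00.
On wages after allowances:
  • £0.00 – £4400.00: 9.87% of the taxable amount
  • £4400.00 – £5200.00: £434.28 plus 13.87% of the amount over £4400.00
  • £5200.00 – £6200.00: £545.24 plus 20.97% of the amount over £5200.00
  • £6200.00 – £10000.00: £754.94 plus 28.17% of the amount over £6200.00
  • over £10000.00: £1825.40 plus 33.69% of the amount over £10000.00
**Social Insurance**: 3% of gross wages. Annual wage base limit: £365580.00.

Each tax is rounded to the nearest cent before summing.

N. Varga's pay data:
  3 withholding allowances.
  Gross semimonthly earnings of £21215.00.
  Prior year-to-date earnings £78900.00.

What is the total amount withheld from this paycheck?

£5775.26

Wage Tax: taxable = £21215.00 − 3×£460.00 = £19835.00
  £1825.40 + 33.69% × (£19835.00 − £10000.00) = £1825.40 + 33.69% × £9835.00 = £5138.81
Social Insurance: 3% × £21215.00 = £636.45
Total: £5138.81 + £636.45 = £5775.26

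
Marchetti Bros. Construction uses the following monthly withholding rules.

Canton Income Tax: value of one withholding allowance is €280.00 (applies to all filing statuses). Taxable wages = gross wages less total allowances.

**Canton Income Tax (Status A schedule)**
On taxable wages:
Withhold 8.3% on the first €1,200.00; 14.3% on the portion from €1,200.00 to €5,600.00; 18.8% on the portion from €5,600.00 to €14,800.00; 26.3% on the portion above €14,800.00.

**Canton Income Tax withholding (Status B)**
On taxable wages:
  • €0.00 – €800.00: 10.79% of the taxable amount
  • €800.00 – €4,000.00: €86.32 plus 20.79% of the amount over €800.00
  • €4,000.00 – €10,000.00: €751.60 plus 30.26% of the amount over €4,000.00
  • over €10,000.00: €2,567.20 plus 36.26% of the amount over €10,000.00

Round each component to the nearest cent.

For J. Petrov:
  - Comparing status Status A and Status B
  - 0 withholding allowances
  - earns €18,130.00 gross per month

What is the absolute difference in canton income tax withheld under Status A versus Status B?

Canton Income Tax (Status A): taxable = €18,130.00
  €2,458.40 + 26.3% × (€18,130.00 − €14,800.00) = €2,458.40 + 26.3% × €3,330.00 = €3,334.19
Canton Income Tax (Status B): taxable = €18,130.00
  €2,567.20 + 36.26% × (€18,130.00 − €10,000.00) = €2,567.20 + 36.26% × €8,130.00 = €5,515.14
Difference: |€3,334.19 − €5,515.14| = €2,180.95 (higher under Status B)

€2,180.95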